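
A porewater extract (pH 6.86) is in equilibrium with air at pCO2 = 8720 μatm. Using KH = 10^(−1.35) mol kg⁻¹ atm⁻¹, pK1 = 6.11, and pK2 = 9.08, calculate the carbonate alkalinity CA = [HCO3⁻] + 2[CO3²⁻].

CA = 2.22 mmol/kg

[CO2*] = KH · pCO2 = 10^(−1.35) × 8720×10^-6 = 3.895×10^-4 mol/kg
α₀ = 1/(1 + K1/[H⁺] + K1K2/[H⁺]²) = 1/(1 + 10^+0.75 + 10^-1.47) = 0.1502
DIC = [CO2*]/α₀ = 3.895×10^-4 / 0.1502 = 2.593 mmol/kg
CA = (α₁ + 2α₂)·DIC = (0.8447 + 2×0.005090) × 2.593 = 2.22 mmol/kg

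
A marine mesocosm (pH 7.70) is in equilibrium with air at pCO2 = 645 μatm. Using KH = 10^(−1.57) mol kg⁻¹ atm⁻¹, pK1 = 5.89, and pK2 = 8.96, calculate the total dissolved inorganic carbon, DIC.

DIC = 1.20 mmol/kg

[CO2*] = KH · pCO2 = 10^(−1.57) × 645×10^-6 = 1.736×10^-5 mol/kg
α₀ = 1/(1 + K1/[H⁺] + K1K2/[H⁺]²) = 1/(1 + 10^+1.81 + 10^+0.55) = 0.01447
DIC = [CO2*]/α₀ = 1.736×10^-5 / 0.01447 = 1.20 mmol/kg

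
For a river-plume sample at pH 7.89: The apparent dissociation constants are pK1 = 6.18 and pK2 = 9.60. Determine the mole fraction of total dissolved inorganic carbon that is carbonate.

α₂ = 0.0188

α₂ = 1 / (1 + [H⁺]/K2 + [H⁺]²/(K1K2)) = 1 / (1 + 10^+1.71 + 10^+0.00)
   = 1 / (1 + 51.286 + 1.0000) = 1/53.286 = 0.01877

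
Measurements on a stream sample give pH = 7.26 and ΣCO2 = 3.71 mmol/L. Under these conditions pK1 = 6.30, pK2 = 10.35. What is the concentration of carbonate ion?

α₂ = 1 / (1 + [H⁺]/K2 + [H⁺]²/(K1K2)) = 1 / (1 + 10^+3.09 + 10^+2.13)
   = 1 / (1 + 1230.3 + 134.90) = 1/1366.2 = 0.0007320
[CO3²⁻] = α₂ × DIC = 0.0007320 × 3.71 = 0.00272 mmol/L = 2.72 μmol/L

[CO3²⁻] = 2.72 μmol/L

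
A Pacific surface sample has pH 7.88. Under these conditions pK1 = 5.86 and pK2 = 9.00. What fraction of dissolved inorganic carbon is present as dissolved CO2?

α₀ = 1 / (1 + K1/[H⁺] + K1K2/[H⁺]²) = 1 / (1 + 10^+2.02 + 10^+0.90)
   = 1 / (1 + 104.71 + 7.9433) = 1/113.66 = 0.008798

α₀ = 0.00880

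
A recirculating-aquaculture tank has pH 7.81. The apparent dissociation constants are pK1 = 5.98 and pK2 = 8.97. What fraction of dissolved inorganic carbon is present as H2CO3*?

α₀ = 0.0136

α₀ = 1 / (1 + K1/[H⁺] + K1K2/[H⁺]²) = 1 / (1 + 10^+1.83 + 10^+0.67)
   = 1 / (1 + 67.608 + 4.6774) = 1/73.286 = 0.01365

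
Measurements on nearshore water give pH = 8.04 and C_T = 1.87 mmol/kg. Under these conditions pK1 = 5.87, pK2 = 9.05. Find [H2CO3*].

[CO2*] = 11.4 μmol/kg

α₀ = 1 / (1 + K1/[H⁺] + K1K2/[H⁺]²) = 1 / (1 + 10^+2.17 + 10^+1.16)
   = 1 / (1 + 147.91 + 14.454) = 1/163.37 = 0.006121
[CO2*] = α₀ × DIC = 0.006121 × 1.87 = 0.0114 mmol/kg = 11.4 μmol/kg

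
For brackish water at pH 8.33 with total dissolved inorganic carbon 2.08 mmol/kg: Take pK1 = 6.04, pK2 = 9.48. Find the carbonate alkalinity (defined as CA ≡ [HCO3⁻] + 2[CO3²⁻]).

CA = [HCO3⁻] + 2[CO3²⁻] = (α₁ + 2α₂)·DIC
At pH 8.33: [H⁺]/K1 = 10^-2.29 = 0.0051286, K2/[H⁺] = 10^-1.15 = 0.070795
α₁ = 1/(1 + 0.0051286 + 0.070795) = 1/1.0759 = 0.9294; α₂ = α₁·K2/[H⁺] = 0.06580
α₁ + 2α₂ = 1.0610
CA = 1.0610 × 2.08 = 2.21 mmol/kg

CA = 2.21 mmol/kg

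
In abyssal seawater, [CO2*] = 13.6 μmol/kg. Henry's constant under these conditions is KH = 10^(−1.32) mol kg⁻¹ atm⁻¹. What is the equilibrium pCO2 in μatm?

KH = 10^(−1.32) = 4.786×10^-2 mol kg⁻¹ atm⁻¹
pCO2 = [CO2*]/KH = 13.6×10^-6 / 4.786×10^-2 = 2.84×10^-4 atm = 284 μatm

pCO2 = 284 μatm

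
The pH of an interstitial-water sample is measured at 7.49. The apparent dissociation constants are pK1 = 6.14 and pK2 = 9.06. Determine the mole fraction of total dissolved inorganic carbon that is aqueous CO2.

α₀ = 0.0417

α₀ = 1 / (1 + K1/[H⁺] + K1K2/[H⁺]²) = 1 / (1 + 10^+1.35 + 10^-0.22)
   = 1 / (1 + 22.387 + 0.60256) = 1/23.990 = 0.04168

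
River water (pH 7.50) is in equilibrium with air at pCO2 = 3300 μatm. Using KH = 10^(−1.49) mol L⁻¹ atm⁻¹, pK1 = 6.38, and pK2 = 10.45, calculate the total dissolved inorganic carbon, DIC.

[CO2*] = KH · pCO2 = 10^(−1.49) × 3300×10^-6 = 1.068×10^-4 mol/L
α₀ = 1/(1 + K1/[H⁺] + K1K2/[H⁺]²) = 1/(1 + 10^+1.12 + 10^-1.83) = 0.07044
DIC = [CO2*]/α₀ = 1.068×10^-4 / 0.07044 = 1.52 mmol/L

DIC = 1.52 mmol/L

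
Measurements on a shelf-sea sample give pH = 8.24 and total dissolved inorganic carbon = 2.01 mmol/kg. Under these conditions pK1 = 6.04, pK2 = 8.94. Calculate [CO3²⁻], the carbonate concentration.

[CO3²⁻] = 0.333 mmol/kg

α₂ = 1 / (1 + [H⁺]/K2 + [H⁺]²/(K1K2)) = 1 / (1 + 10^+0.70 + 10^-1.50)
   = 1 / (1 + 5.0119 + 0.031623) = 1/6.0435 = 0.1655
[CO3²⁻] = α₂ × DIC = 0.1655 × 2.01 = 0.333 mmol/kg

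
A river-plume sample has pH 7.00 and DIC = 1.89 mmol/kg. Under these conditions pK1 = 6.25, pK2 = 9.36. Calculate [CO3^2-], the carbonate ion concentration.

[CO3²⁻] = 6.98 μmol/kg

α₂ = 1 / (1 + [H⁺]/K2 + [H⁺]²/(K1K2)) = 1 / (1 + 10^+2.36 + 10^+1.61)
   = 1 / (1 + 229.09 + 40.738) = 1/270.82 = 0.003692
[CO3²⁻] = α₂ × DIC = 0.003692 × 1.89 = 0.00698 mmol/kg = 6.98 μmol/kg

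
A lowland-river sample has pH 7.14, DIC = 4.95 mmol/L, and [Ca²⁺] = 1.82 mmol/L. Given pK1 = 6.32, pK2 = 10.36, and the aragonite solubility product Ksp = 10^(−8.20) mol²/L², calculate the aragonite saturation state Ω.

Ω = 0.747

α₂ = 1 / (1 + [H⁺]/K2 + [H⁺]²/(K1K2)) = 1 / (1 + 10^+3.22 + 10^+2.40)
   = 1 / (1 + 1659.6 + 251.19) = 1/1911.8 = 0.0005231
[CO3²⁻] = α₂ × DIC = 0.0005231 × 4.95 = 0.002589 mmol/L = 2.589 μmol/L
Ksp = 10^(−8.20) = 6.310×10^-9
Ω = [Ca²⁺][CO3²⁻]/Ksp = (1.82×10^-3)(2.589×10^-6) / 6.310×10^-9 = 0.747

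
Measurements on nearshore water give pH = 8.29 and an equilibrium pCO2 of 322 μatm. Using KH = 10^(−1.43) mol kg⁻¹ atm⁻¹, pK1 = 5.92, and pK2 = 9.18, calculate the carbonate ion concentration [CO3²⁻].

[CO3²⁻] = 0.361 mmol/kg

[CO2*] = KH · pCO2 = 10^(−1.43) × 322×10^-6 = 1.196×10^-5 mol/kg
α₀ = 1/(1 + K1/[H⁺] + K1K2/[H⁺]²) = 1/(1 + 10^+2.37 + 10^+1.48) = 0.003765
DIC = [CO2*]/α₀ = 1.196×10^-5 / 0.003765 = 3.178 mmol/kg
[CO3²⁻] = α₂·DIC; α₂ = 0.1137, so [CO3²⁻] = 0.1137 × 3.178 = 0.361 mmol/kg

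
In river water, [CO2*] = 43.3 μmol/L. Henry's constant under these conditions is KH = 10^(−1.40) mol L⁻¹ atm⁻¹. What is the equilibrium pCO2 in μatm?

pCO2 = 1090 μatm

KH = 10^(−1.40) = 3.981×10^-2 mol L⁻¹ atm⁻¹
pCO2 = [CO2*]/KH = 43.3×10^-6 / 3.981×10^-2 = 1.09×10^-3 atm = 1090 μatm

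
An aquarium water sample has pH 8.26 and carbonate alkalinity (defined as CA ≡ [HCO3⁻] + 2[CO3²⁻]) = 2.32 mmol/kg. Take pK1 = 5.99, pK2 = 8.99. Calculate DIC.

DIC = 2.01 mmol/kg

CA = [HCO3⁻] + 2[CO3²⁻] = (α₁ + 2α₂)·DIC
At pH 8.26: [H⁺]/K1 = 10^-2.27 = 0.0053703, K2/[H⁺] = 10^-0.73 = 0.18621
α₁ = 1/(1 + 0.0053703 + 0.18621) = 1/1.1916 = 0.8392; α₂ = α₁·K2/[H⁺] = 0.1563
α₁ + 2α₂ = 1.1518
DIC = CA / (α₁ + 2α₂) = 2.32 / 1.1518 = 2.01 mmol/kg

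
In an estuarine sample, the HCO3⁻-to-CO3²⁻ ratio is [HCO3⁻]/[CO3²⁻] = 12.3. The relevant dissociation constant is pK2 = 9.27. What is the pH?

pH = 8.18

From K2 = [H⁺][CO3²⁻]/[HCO3⁻]:  pH = pK2 − log₁₀([HCO3⁻]/[CO3²⁻])
log₁₀(12.3) = +1.090
pH = 9.27 − (+1.090) = 8.18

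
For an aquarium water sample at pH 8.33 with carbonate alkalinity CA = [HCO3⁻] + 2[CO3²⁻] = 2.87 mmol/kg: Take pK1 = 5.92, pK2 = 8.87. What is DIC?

CA = [HCO3⁻] + 2[CO3²⁻] = (α₁ + 2α₂)·DIC
At pH 8.33: [H⁺]/K1 = 10^-2.41 = 0.0038905, K2/[H⁺] = 10^-0.54 = 0.28840
α₁ = 1/(1 + 0.0038905 + 0.28840) = 1/1.2923 = 0.7738; α₂ = α₁·K2/[H⁺] = 0.2232
α₁ + 2α₂ = 1.2202
DIC = CA / (α₁ + 2α₂) = 2.87 / 1.2202 = 2.35 mmol/kg

DIC = 2.35 mmol/kg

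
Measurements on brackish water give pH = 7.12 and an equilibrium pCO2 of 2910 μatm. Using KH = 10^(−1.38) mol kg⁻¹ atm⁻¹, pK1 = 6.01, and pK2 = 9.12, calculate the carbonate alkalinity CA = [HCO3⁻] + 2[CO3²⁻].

[CO2*] = KH · pCO2 = 10^(−1.38) × 2910×10^-6 = 1.213×10^-4 mol/kg
α₀ = 1/(1 + K1/[H⁺] + K1K2/[H⁺]²) = 1/(1 + 10^+1.11 + 10^-0.89) = 0.07137
DIC = [CO2*]/α₀ = 1.213×10^-4 / 0.07137 = 1.700 mmol/kg
CA = (α₁ + 2α₂)·DIC = (0.9194 + 2×0.009194) × 1.700 = 1.59 mmol/kg

CA = 1.59 mmol/kg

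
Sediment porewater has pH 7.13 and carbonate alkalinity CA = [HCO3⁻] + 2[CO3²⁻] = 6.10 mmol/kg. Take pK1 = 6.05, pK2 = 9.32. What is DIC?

DIC = 6.56 mmol/kg

CA = [HCO3⁻] + 2[CO3²⁻] = (α₁ + 2α₂)·DIC
At pH 7.13: [H⁺]/K1 = 10^-1.08 = 0.083176, K2/[H⁺] = 10^-2.19 = 0.0064565
α₁ = 1/(1 + 0.083176 + 0.0064565) = 1/1.0896 = 0.9177; α₂ = α₁·K2/[H⁺] = 0.005925
α₁ + 2α₂ = 0.9296
DIC = CA / (α₁ + 2α₂) = 6.10 / 0.9296 = 6.56 mmol/kg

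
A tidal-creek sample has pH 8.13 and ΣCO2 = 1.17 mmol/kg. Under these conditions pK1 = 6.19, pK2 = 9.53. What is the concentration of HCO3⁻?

[HCO3⁻] = 1.11 mmol/kg

α₁ = 1 / (1 + [H⁺]/K1 + K2/[H⁺]) = 1 / (1 + 10^-1.94 + 10^-1.40)
   = 1 / (1 + 0.011482 + 0.039811) = 1/1.0513 = 0.9512
[HCO3⁻] = α₁ × DIC = 0.9512 × 1.17 = 1.11 mmol/kg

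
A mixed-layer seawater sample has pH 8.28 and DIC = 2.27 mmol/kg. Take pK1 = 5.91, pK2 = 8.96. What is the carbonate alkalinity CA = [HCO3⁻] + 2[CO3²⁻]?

CA = [HCO3⁻] + 2[CO3²⁻] = (α₁ + 2α₂)·DIC
At pH 8.28: [H⁺]/K1 = 10^-2.37 = 0.0042658, K2/[H⁺] = 10^-0.68 = 0.20893
α₁ = 1/(1 + 0.0042658 + 0.20893) = 1/1.2132 = 0.8243; α₂ = α₁·K2/[H⁺] = 0.1722
α₁ + 2α₂ = 1.1687
CA = 1.1687 × 2.27 = 2.65 mmol/kg

CA = 2.65 mmol/kg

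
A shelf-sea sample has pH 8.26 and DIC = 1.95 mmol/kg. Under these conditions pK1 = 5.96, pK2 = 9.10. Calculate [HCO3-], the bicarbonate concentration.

[HCO3⁻] = 1.70 mmol/kg

α₁ = 1 / (1 + [H⁺]/K1 + K2/[H⁺]) = 1 / (1 + 10^-2.30 + 10^-0.84)
   = 1 / (1 + 0.0050119 + 0.14454) = 1/1.1496 = 0.8699
[HCO3⁻] = α₁ × DIC = 0.8699 × 1.95 = 1.70 mmol/kg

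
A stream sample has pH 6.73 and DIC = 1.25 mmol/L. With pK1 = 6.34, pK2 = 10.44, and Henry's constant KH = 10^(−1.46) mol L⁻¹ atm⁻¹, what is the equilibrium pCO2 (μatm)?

pCO2 = 1.04×10^4 μatm

α₀ = 1 / (1 + K1/[H⁺] + K1K2/[H⁺]²) = 1 / (1 + 10^+0.39 + 10^-3.32)
   = 1 / (1 + 2.4547 + 0.00047863) = 1/3.4552 = 0.2894
[CO2*] = α₀ × DIC = 0.2894 × 1.25 = 0.3618 mmol/L
pCO2 = [CO2*]/KH = 3.618×10^-4 / 3.467×10^-2 = 1.04×10^4 μatm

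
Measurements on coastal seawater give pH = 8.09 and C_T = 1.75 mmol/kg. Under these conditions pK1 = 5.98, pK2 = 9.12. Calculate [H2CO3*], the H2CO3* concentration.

[CO2*] = 12.3 μmol/kg

α₀ = 1 / (1 + K1/[H⁺] + K1K2/[H⁺]²) = 1 / (1 + 10^+2.11 + 10^+1.08)
   = 1 / (1 + 128.82 + 12.023) = 1/141.85 = 0.007050
[CO2*] = α₀ × DIC = 0.007050 × 1.75 = 0.0123 mmol/kg = 12.3 μmol/kg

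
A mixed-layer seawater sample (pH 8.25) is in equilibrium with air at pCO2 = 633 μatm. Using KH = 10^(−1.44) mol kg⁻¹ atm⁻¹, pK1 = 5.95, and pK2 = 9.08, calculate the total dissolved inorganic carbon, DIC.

[CO2*] = KH · pCO2 = 10^(−1.44) × 633×10^-6 = 2.298×10^-5 mol/kg
α₀ = 1/(1 + K1/[H⁺] + K1K2/[H⁺]²) = 1/(1 + 10^+2.30 + 10^+1.47) = 0.004347
DIC = [CO2*]/α₀ = 2.298×10^-5 / 0.004347 = 5.29 mmol/kg

DIC = 5.29 mmol/kg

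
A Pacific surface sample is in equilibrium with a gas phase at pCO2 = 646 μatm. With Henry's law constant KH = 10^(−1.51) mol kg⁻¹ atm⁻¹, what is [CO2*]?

[CO2*] = 20.0 μmol/kg

KH = 10^(−1.51) = 3.090×10^-2 mol kg⁻¹ atm⁻¹
[CO2*] = KH · pCO2 = 3.090×10^-2 × 646×10^-6 atm = 2.00×10^-5 mol/kg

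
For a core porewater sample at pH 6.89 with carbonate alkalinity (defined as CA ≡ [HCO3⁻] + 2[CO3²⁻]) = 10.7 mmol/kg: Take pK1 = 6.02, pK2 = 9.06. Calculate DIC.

CA = [HCO3⁻] + 2[CO3²⁻] = (α₁ + 2α₂)·DIC
At pH 6.89: [H⁺]/K1 = 10^-0.87 = 0.13490, K2/[H⁺] = 10^-2.17 = 0.0067608
α₁ = 1/(1 + 0.13490 + 0.0067608) = 1/1.1417 = 0.8759; α₂ = α₁·K2/[H⁺] = 0.005922
α₁ + 2α₂ = 0.8878
DIC = CA / (α₁ + 2α₂) = 10.7 / 0.8878 = 12.1 mmol/kg

DIC = 12.1 mmol/kg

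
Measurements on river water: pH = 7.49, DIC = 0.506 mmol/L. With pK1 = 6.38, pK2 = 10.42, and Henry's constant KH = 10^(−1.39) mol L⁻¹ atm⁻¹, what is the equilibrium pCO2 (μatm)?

pCO2 = 894 μatm

α₀ = 1 / (1 + K1/[H⁺] + K1K2/[H⁺]²) = 1 / (1 + 10^+1.11 + 10^-1.82)
   = 1 / (1 + 12.882 + 0.015136) = 1/13.898 = 0.07195
[CO2*] = α₀ × DIC = 0.07195 × 0.506 = 0.03641 mmol/L
pCO2 = [CO2*]/KH = 3.641×10^-5 / 4.074×10^-2 = 894 μatm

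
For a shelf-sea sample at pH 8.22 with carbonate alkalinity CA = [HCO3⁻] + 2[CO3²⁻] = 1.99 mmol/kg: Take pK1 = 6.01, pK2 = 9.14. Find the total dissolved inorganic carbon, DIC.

DIC = 1.81 mmol/kg

CA = [HCO3⁻] + 2[CO3²⁻] = (α₁ + 2α₂)·DIC
At pH 8.22: [H⁺]/K1 = 10^-2.21 = 0.0061660, K2/[H⁺] = 10^-0.92 = 0.12023
α₁ = 1/(1 + 0.0061660 + 0.12023) = 1/1.1264 = 0.8878; α₂ = α₁·K2/[H⁺] = 0.1067
α₁ + 2α₂ = 1.1013
DIC = CA / (α₁ + 2α₂) = 1.99 / 1.1013 = 1.81 mmol/kg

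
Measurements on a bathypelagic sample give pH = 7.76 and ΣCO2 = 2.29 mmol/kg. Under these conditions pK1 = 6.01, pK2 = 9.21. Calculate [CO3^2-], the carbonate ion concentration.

α₂ = 1 / (1 + [H⁺]/K2 + [H⁺]²/(K1K2)) = 1 / (1 + 10^+1.45 + 10^-0.30)
   = 1 / (1 + 28.184 + 0.50119) = 1/29.685 = 0.03369
[CO3²⁻] = α₂ × DIC = 0.03369 × 2.29 = 0.0771 mmol/kg

[CO3²⁻] = 0.0771 mmol/kg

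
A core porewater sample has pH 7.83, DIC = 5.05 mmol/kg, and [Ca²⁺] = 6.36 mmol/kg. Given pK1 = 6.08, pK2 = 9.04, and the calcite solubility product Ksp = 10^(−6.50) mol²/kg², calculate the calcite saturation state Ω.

α₂ = 1 / (1 + [H⁺]/K2 + [H⁺]²/(K1K2)) = 1 / (1 + 10^+1.21 + 10^-0.54)
   = 1 / (1 + 16.218 + 0.28840) = 1/17.507 = 0.05712
[CO3²⁻] = α₂ × DIC = 0.05712 × 5.05 = 0.2885 mmol/kg
Ksp = 10^(−6.50) = 3.162×10^-7
Ω = [Ca²⁺][CO3²⁻]/Ksp = (6.36×10^-3)(2.885×10^-4) / 3.162×10^-7 = 5.80

Ω = 5.80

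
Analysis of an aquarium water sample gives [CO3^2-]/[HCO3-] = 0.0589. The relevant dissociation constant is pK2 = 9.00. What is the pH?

pH = 7.77

From K2 = [H⁺][CO3^2-]/[HCO3-]:  pH = pK2 + log₁₀([CO3^2-]/[HCO3-])
log₁₀(0.0589) = -1.230
pH = 9.00 + (-1.230) = 7.77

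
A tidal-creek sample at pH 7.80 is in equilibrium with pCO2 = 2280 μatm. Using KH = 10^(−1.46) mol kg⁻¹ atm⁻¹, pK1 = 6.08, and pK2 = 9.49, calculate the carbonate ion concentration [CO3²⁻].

[CO3²⁻] = 0.0847 mmol/kg

[CO2*] = KH · pCO2 = 10^(−1.46) × 2280×10^-6 = 7.906×10^-5 mol/kg
α₀ = 1/(1 + K1/[H⁺] + K1K2/[H⁺]²) = 1/(1 + 10^+1.72 + 10^+0.03) = 0.01833
DIC = [CO2*]/α₀ = 7.906×10^-5 / 0.01833 = 4.313 mmol/kg
[CO3²⁻] = α₂·DIC; α₂ = 0.01964, so [CO3²⁻] = 0.01964 × 4.313 = 0.0847 mmol/kg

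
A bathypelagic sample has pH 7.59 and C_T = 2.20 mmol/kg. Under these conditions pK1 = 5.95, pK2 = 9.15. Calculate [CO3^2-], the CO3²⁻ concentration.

α₂ = 1 / (1 + [H⁺]/K2 + [H⁺]²/(K1K2)) = 1 / (1 + 10^+1.56 + 10^-0.08)
   = 1 / (1 + 36.308 + 0.83176) = 1/38.140 = 0.02622
[CO3²⁻] = α₂ × DIC = 0.02622 × 2.20 = 0.0577 mmol/kg

[CO3²⁻] = 0.0577 mmol/kg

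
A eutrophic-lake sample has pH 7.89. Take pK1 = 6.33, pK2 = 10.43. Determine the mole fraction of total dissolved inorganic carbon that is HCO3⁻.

α₁ = 1 / (1 + [H⁺]/K1 + K2/[H⁺]) = 1 / (1 + 10^-1.56 + 10^-2.54)
   = 1 / (1 + 0.027542 + 0.0028840) = 1/1.0304 = 0.9705

α₁ = 0.970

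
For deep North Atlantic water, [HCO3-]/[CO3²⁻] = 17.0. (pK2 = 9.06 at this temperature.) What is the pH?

pH = 7.83

From K2 = [H⁺][CO3²⁻]/[HCO3-]:  pH = pK2 − log₁₀([HCO3-]/[CO3²⁻])
log₁₀(17.0) = +1.230
pH = 9.06 − (+1.230) = 7.83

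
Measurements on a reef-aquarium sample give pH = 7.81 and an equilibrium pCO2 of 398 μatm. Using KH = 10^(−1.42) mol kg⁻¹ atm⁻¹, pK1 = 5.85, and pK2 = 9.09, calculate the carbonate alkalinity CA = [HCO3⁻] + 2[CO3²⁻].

[CO2*] = KH · pCO2 = 10^(−1.42) × 398×10^-6 = 1.513×10^-5 mol/kg
α₀ = 1/(1 + K1/[H⁺] + K1K2/[H⁺]²) = 1/(1 + 10^+1.96 + 10^+0.68) = 0.01031
DIC = [CO2*]/α₀ = 1.513×10^-5 / 0.01031 = 1.468 mmol/kg
CA = (α₁ + 2α₂)·DIC = (0.9403 + 2×0.04935) × 1.468 = 1.52 mmol/kg

CA = 1.52 mmol/kg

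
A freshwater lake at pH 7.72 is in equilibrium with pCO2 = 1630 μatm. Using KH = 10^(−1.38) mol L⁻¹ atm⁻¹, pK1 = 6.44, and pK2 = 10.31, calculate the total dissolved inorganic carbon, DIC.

DIC = 1.37 mmol/L

[CO2*] = KH · pCO2 = 10^(−1.38) × 1630×10^-6 = 6.795×10^-5 mol/L
α₀ = 1/(1 + K1/[H⁺] + K1K2/[H⁺]²) = 1/(1 + 10^+1.28 + 10^-1.31) = 0.04974
DIC = [CO2*]/α₀ = 6.795×10^-5 / 0.04974 = 1.37 mmol/L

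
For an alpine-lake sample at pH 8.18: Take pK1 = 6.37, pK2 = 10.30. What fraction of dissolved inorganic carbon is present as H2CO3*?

α₀ = 1 / (1 + K1/[H⁺] + K1K2/[H⁺]²) = 1 / (1 + 10^+1.81 + 10^-0.31)
   = 1 / (1 + 64.565 + 0.48978) = 1/66.055 = 0.01514

α₀ = 0.0151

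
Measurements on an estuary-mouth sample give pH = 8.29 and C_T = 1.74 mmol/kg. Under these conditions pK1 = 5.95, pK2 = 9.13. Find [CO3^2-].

[CO3²⁻] = 0.219 mmol/kg

α₂ = 1 / (1 + [H⁺]/K2 + [H⁺]²/(K1K2)) = 1 / (1 + 10^+0.84 + 10^-1.50)
   = 1 / (1 + 6.9183 + 0.031623) = 1/7.9499 = 0.1258
[CO3²⁻] = α₂ × DIC = 0.1258 × 1.74 = 0.219 mmol/kg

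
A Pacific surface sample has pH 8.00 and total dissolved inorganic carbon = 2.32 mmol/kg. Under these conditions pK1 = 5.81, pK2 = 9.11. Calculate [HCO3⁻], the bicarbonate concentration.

α₁ = 1 / (1 + [H⁺]/K1 + K2/[H⁺]) = 1 / (1 + 10^-2.19 + 10^-1.11)
   = 1 / (1 + 0.0064565 + 0.077625) = 1/1.0841 = 0.9224
[HCO3⁻] = α₁ × DIC = 0.9224 × 2.32 = 2.14 mmol/kg

[HCO3⁻] = 2.14 mmol/kg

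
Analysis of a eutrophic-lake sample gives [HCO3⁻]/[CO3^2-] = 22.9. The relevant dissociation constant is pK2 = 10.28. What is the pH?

From K2 = [H⁺][CO3^2-]/[HCO3⁻]:  pH = pK2 − log₁₀([HCO3⁻]/[CO3^2-])
log₁₀(22.9) = +1.360
pH = 10.28 − (+1.360) = 8.92

pH = 8.92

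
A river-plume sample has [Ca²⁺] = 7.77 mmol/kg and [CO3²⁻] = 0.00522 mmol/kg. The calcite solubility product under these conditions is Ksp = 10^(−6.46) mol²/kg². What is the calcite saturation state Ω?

Ω = 0.117

Ksp = 10^(−6.46) = 3.467×10^-7
Ω = [Ca²⁺][CO3²⁻]/Ksp = (7.77×10^-3)(0.00522×10^-3) / 3.467×10^-7 = 0.117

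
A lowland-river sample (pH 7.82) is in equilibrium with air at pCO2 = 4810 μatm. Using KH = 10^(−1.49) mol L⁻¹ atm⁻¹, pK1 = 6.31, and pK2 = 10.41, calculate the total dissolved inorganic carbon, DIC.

DIC = 5.21 mmol/L

[CO2*] = KH · pCO2 = 10^(−1.49) × 4810×10^-6 = 1.556×10^-4 mol/L
α₀ = 1/(1 + K1/[H⁺] + K1K2/[H⁺]²) = 1/(1 + 10^+1.51 + 10^-1.08) = 0.02990
DIC = [CO2*]/α₀ = 1.556×10^-4 / 0.02990 = 5.21 mmol/L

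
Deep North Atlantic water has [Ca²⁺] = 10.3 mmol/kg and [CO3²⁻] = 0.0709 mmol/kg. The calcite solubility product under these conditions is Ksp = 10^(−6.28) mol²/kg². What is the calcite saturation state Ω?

Ω = 1.39

Ksp = 10^(−6.28) = 5.248×10^-7
Ω = [Ca²⁺][CO3²⁻]/Ksp = (10.3×10^-3)(0.0709×10^-3) / 5.248×10^-7 = 1.39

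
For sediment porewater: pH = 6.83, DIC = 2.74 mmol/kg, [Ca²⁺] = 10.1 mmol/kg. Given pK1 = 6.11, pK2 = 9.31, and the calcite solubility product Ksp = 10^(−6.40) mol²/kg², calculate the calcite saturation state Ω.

α₂ = 1 / (1 + [H⁺]/K2 + [H⁺]²/(K1K2)) = 1 / (1 + 10^+2.48 + 10^+1.76)
   = 1 / (1 + 302.00 + 57.544) = 1/360.54 = 0.002774
[CO3²⁻] = α₂ × DIC = 0.002774 × 2.74 = 0.007600 mmol/kg = 7.600 μmol/kg
Ksp = 10^(−6.40) = 3.981×10^-7
Ω = [Ca²⁺][CO3²⁻]/Ksp = (10.1×10^-3)(7.600×10^-6) / 3.981×10^-7 = 0.193

Ω = 0.193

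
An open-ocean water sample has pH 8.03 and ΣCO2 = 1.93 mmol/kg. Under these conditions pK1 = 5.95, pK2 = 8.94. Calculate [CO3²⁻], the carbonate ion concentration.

α₂ = 1 / (1 + [H⁺]/K2 + [H⁺]²/(K1K2)) = 1 / (1 + 10^+0.91 + 10^-1.17)
   = 1 / (1 + 8.1283 + 0.067608) = 1/9.1959 = 0.1087
[CO3²⁻] = α₂ × DIC = 0.1087 × 1.93 = 0.210 mmol/kg

[CO3²⁻] = 0.210 mmol/kg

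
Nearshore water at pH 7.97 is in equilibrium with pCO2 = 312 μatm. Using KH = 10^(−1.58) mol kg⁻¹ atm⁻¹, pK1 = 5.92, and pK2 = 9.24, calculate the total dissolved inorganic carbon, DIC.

[CO2*] = KH · pCO2 = 10^(−1.58) × 312×10^-6 = 8.206×10^-6 mol/kg
α₀ = 1/(1 + K1/[H⁺] + K1K2/[H⁺]²) = 1/(1 + 10^+2.05 + 10^+0.78) = 0.008387
DIC = [CO2*]/α₀ = 8.206×10^-6 / 0.008387 = 0.978 mmol/kg

DIC = 0.978 mmol/kg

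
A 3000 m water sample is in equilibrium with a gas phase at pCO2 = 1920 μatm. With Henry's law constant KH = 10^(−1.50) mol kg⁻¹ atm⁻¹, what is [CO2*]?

KH = 10^(−1.50) = 3.162×10^-2 mol kg⁻¹ atm⁻¹
[CO2*] = KH · pCO2 = 3.162×10^-2 × 1920×10^-6 atm = 6.07×10^-5 mol/kg

[CO2*] = 60.7 μmol/kg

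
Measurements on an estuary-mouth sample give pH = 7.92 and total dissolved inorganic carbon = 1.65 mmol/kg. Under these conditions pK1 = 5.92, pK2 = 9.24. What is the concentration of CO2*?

[CO2*] = 15.6 μmol/kg

α₀ = 1 / (1 + K1/[H⁺] + K1K2/[H⁺]²) = 1 / (1 + 10^+2.00 + 10^+0.68)
   = 1 / (1 + 100.00 + 4.7863) = 1/105.79 = 0.009453
[CO2*] = α₀ × DIC = 0.009453 × 1.65 = 0.0156 mmol/kg = 15.6 μmol/kg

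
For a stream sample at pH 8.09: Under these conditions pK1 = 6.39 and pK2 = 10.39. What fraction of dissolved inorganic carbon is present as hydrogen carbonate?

α₁ = 1 / (1 + [H⁺]/K1 + K2/[H⁺]) = 1 / (1 + 10^-1.70 + 10^-2.30)
   = 1 / (1 + 0.019953 + 0.0050119) = 1/1.0250 = 0.9756

α₁ = 0.976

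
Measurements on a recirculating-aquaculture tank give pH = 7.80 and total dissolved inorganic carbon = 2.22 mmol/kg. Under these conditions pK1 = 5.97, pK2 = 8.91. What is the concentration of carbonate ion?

α₂ = 1 / (1 + [H⁺]/K2 + [H⁺]²/(K1K2)) = 1 / (1 + 10^+1.11 + 10^-0.72)
   = 1 / (1 + 12.882 + 0.19055) = 1/14.073 = 0.07106
[CO3²⁻] = α₂ × DIC = 0.07106 × 2.22 = 0.158 mmol/kg

[CO3²⁻] = 0.158 mmol/kg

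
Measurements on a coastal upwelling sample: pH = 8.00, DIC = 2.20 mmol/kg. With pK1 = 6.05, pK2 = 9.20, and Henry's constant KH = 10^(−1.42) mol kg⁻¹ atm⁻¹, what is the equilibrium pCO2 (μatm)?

α₀ = 1 / (1 + K1/[H⁺] + K1K2/[H⁺]²) = 1 / (1 + 10^+1.95 + 10^+0.75)
   = 1 / (1 + 89.125 + 5.6234) = 1/95.749 = 0.01044
[CO2*] = α₀ × DIC = 0.01044 × 2.20 = 0.02298 mmol/kg
pCO2 = [CO2*]/KH = 2.298×10^-5 / 3.802×10^-2 = 604 μatm

pCO2 = 604 μatm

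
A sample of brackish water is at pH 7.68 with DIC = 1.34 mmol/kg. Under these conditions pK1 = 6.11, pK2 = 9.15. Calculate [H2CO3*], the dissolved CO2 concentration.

[CO2*] = 0.0340 mmol/kg

α₀ = 1 / (1 + K1/[H⁺] + K1K2/[H⁺]²) = 1 / (1 + 10^+1.57 + 10^+0.10)
   = 1 / (1 + 37.154 + 1.2589) = 1/39.412 = 0.02537
[CO2*] = α₀ × DIC = 0.02537 × 1.34 = 0.0340 mmol/kg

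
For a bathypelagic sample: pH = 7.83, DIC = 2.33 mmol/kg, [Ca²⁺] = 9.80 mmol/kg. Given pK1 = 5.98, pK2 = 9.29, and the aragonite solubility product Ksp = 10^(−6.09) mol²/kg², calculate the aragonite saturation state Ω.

Ω = 0.929

α₂ = 1 / (1 + [H⁺]/K2 + [H⁺]²/(K1K2)) = 1 / (1 + 10^+1.46 + 10^-0.39)
   = 1 / (1 + 28.840 + 0.40738) = 1/30.248 = 0.03306
[CO3²⁻] = α₂ × DIC = 0.03306 × 2.33 = 0.07703 mmol/kg
Ksp = 10^(−6.09) = 8.128×10^-7
Ω = [Ca²⁺][CO3²⁻]/Ksp = (9.80×10^-3)(7.703×10^-5) / 8.128×10^-7 = 0.929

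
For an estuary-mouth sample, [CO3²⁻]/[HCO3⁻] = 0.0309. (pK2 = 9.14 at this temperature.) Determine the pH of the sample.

From K2 = [H⁺][CO3²⁻]/[HCO3⁻]:  pH = pK2 + log₁₀([CO3²⁻]/[HCO3⁻])
log₁₀(0.0309) = -1.510
pH = 9.14 + (-1.510) = 7.63

pH = 7.63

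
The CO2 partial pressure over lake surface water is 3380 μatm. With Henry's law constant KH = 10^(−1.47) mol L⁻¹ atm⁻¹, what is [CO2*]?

KH = 10^(−1.47) = 3.388×10^-2 mol L⁻¹ atm⁻¹
[CO2*] = KH · pCO2 = 3.388×10^-2 × 3380×10^-6 atm = 1.15×10^-4 mol/L

[CO2*] = 115 μmol/L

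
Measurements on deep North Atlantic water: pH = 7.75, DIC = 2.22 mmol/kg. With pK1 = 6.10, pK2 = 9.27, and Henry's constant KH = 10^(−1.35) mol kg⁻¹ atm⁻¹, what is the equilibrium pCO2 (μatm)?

pCO2 = 1060 μatm

α₀ = 1 / (1 + K1/[H⁺] + K1K2/[H⁺]²) = 1 / (1 + 10^+1.65 + 10^+0.13)
   = 1 / (1 + 44.668 + 1.3490) = 1/47.017 = 0.02127
[CO2*] = α₀ × DIC = 0.02127 × 2.22 = 0.04722 mmol/kg
pCO2 = [CO2*]/KH = 4.722×10^-5 / 4.467×10^-2 = 1060 μatm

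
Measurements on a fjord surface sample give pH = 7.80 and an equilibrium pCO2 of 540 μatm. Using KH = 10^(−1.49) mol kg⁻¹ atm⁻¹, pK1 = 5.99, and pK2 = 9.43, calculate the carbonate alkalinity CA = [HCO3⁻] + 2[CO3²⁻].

[CO2*] = KH · pCO2 = 10^(−1.49) × 540×10^-6 = 1.747×10^-5 mol/kg
α₀ = 1/(1 + K1/[H⁺] + K1K2/[H⁺]²) = 1/(1 + 10^+1.81 + 10^+0.18) = 0.01491
DIC = [CO2*]/α₀ = 1.747×10^-5 / 0.01491 = 1.172 mmol/kg
CA = (α₁ + 2α₂)·DIC = (0.9625 + 2×0.02256) × 1.172 = 1.18 mmol/kg

CA = 1.18 mmol/kg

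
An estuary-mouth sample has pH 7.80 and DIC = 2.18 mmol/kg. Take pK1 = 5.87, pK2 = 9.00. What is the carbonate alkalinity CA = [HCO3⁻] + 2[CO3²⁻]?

CA = [HCO3⁻] + 2[CO3²⁻] = (α₁ + 2α₂)·DIC
At pH 7.80: [H⁺]/K1 = 10^-1.93 = 0.011749, K2/[H⁺] = 10^-1.20 = 0.063096
α₁ = 1/(1 + 0.011749 + 0.063096) = 1/1.0748 = 0.9304; α₂ = α₁·K2/[H⁺] = 0.05870
α₁ + 2α₂ = 1.0478
CA = 1.0478 × 2.18 = 2.28 mmol/kg

CA = 2.28 mmol/kg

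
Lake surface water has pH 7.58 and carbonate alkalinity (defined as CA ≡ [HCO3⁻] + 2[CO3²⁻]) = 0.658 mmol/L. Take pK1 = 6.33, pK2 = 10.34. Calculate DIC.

DIC = 0.694 mmol/L

CA = [HCO3⁻] + 2[CO3²⁻] = (α₁ + 2α₂)·DIC
At pH 7.58: [H⁺]/K1 = 10^-1.25 = 0.056234, K2/[H⁺] = 10^-2.76 = 0.0017378
α₁ = 1/(1 + 0.056234 + 0.0017378) = 1/1.0580 = 0.9452; α₂ = α₁·K2/[H⁺] = 0.001643
α₁ + 2α₂ = 0.9485
DIC = CA / (α₁ + 2α₂) = 0.658 / 0.9485 = 0.694 mmol/L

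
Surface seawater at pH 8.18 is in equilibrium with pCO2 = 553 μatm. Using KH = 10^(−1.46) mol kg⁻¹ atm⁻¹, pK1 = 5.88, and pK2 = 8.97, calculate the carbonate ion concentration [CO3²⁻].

[CO3²⁻] = 0.620 mmol/kg

[CO2*] = KH · pCO2 = 10^(−1.46) × 553×10^-6 = 1.917×10^-5 mol/kg
α₀ = 1/(1 + K1/[H⁺] + K1K2/[H⁺]²) = 1/(1 + 10^+2.30 + 10^+1.51) = 0.004294
DIC = [CO2*]/α₀ = 1.917×10^-5 / 0.004294 = 4.465 mmol/kg
[CO3²⁻] = α₂·DIC; α₂ = 0.1389, so [CO3²⁻] = 0.1389 × 4.465 = 0.620 mmol/kg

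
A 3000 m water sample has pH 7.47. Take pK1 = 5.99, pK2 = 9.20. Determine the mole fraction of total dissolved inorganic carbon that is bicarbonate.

α₁ = 0.951

α₁ = 1 / (1 + [H⁺]/K1 + K2/[H⁺]) = 1 / (1 + 10^-1.48 + 10^-1.73)
   = 1 / (1 + 0.033113 + 0.018621) = 1/1.0517 = 0.9508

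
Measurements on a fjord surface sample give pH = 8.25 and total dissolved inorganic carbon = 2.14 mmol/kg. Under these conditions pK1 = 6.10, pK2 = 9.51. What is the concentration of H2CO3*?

α₀ = 1 / (1 + K1/[H⁺] + K1K2/[H⁺]²) = 1 / (1 + 10^+2.15 + 10^+0.89)
   = 1 / (1 + 141.25 + 7.7625) = 1/150.02 = 0.006666
[CO2*] = α₀ × DIC = 0.006666 × 2.14 = 0.0143 mmol/kg = 14.3 μmol/kg

[CO2*] = 14.3 μmol/kg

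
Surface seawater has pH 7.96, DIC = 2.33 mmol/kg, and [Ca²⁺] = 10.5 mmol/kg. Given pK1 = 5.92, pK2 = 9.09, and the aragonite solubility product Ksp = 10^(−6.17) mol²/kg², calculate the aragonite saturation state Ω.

Ω = 2.48

α₂ = 1 / (1 + [H⁺]/K2 + [H⁺]²/(K1K2)) = 1 / (1 + 10^+1.13 + 10^-0.91)
   = 1 / (1 + 13.490 + 0.12303) = 1/14.613 = 0.06843
[CO3²⁻] = α₂ × DIC = 0.06843 × 2.33 = 0.1595 mmol/kg
Ksp = 10^(−6.17) = 6.761×10^-7
Ω = [Ca²⁺][CO3²⁻]/Ksp = (10.5×10^-3)(1.595×10^-4) / 6.761×10^-7 = 2.48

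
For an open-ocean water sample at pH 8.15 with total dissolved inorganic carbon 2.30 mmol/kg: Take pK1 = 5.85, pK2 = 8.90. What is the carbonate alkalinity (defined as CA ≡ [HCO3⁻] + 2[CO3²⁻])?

CA = [HCO3⁻] + 2[CO3²⁻] = (α₁ + 2α₂)·DIC
At pH 8.15: [H⁺]/K1 = 10^-2.30 = 0.0050119, K2/[H⁺] = 10^-0.75 = 0.17783
α₁ = 1/(1 + 0.0050119 + 0.17783) = 1/1.1828 = 0.8454; α₂ = α₁·K2/[H⁺] = 0.1503
α₁ + 2α₂ = 1.1461
CA = 1.1461 × 2.30 = 2.64 mmol/kg

CA = 2.64 mmol/kg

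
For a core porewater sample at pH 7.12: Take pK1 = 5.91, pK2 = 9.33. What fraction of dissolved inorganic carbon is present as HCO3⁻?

α₁ = 1 / (1 + [H⁺]/K1 + K2/[H⁺]) = 1 / (1 + 10^-1.21 + 10^-2.21)
   = 1 / (1 + 0.061660 + 0.0061660) = 1/1.0678 = 0.9365

α₁ = 0.936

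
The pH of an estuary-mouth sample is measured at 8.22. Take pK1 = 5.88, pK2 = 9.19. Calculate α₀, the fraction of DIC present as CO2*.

α₀ = 0.00411

α₀ = 1 / (1 + K1/[H⁺] + K1K2/[H⁺]²) = 1 / (1 + 10^+2.34 + 10^+1.37)
   = 1 / (1 + 218.78 + 23.442) = 1/243.22 = 0.004112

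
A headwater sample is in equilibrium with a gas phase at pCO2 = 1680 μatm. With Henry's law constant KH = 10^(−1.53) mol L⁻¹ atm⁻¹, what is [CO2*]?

[CO2*] = 49.6 μmol/L

KH = 10^(−1.53) = 2.951×10^-2 mol L⁻¹ atm⁻¹
[CO2*] = KH · pCO2 = 2.951×10^-2 × 1680×10^-6 atm = 4.96×10^-5 mol/L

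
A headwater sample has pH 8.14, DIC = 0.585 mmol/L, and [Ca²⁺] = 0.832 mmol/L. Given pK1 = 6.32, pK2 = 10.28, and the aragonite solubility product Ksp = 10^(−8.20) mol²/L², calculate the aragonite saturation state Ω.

α₂ = 1 / (1 + [H⁺]/K2 + [H⁺]²/(K1K2)) = 1 / (1 + 10^+2.14 + 10^+0.32)
   = 1 / (1 + 138.04 + 2.0893) = 1/141.13 = 0.007086
[CO3²⁻] = α₂ × DIC = 0.007086 × 0.585 = 0.004145 mmol/L = 4.145 μmol/L
Ksp = 10^(−8.20) = 6.310×10^-9
Ω = [Ca²⁺][CO3²⁻]/Ksp = (0.832×10^-3)(4.145×10^-6) / 6.310×10^-9 = 0.547

Ω = 0.547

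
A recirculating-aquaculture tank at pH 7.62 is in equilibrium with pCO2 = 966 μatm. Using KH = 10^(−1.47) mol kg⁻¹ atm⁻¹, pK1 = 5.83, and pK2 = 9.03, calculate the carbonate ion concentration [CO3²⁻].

[CO3²⁻] = 0.0785 mmol/kg

[CO2*] = KH · pCO2 = 10^(−1.47) × 966×10^-6 = 3.273×10^-5 mol/kg
α₀ = 1/(1 + K1/[H⁺] + K1K2/[H⁺]²) = 1/(1 + 10^+1.79 + 10^+0.38) = 0.01537
DIC = [CO2*]/α₀ = 3.273×10^-5 / 0.01537 = 2.130 mmol/kg
[CO3²⁻] = α₂·DIC; α₂ = 0.03687, so [CO3²⁻] = 0.03687 × 2.130 = 0.0785 mmol/kg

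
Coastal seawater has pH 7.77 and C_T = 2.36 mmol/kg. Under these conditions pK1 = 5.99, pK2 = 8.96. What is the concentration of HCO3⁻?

[HCO3⁻] = 2.18 mmol/kg

α₁ = 1 / (1 + [H⁺]/K1 + K2/[H⁺]) = 1 / (1 + 10^-1.78 + 10^-1.19)
   = 1 / (1 + 0.016596 + 0.064565) = 1/1.0812 = 0.9249
[HCO3⁻] = α₁ × DIC = 0.9249 × 2.36 = 2.18 mmol/kg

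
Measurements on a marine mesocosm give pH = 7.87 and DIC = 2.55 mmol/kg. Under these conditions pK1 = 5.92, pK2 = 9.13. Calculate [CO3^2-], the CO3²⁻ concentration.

[CO3²⁻] = 0.131 mmol/kg

α₂ = 1 / (1 + [H⁺]/K2 + [H⁺]²/(K1K2)) = 1 / (1 + 10^+1.26 + 10^-0.69)
   = 1 / (1 + 18.197 + 0.20417) = 1/19.401 = 0.05154
[CO3²⁻] = α₂ × DIC = 0.05154 × 2.55 = 0.131 mmol/kg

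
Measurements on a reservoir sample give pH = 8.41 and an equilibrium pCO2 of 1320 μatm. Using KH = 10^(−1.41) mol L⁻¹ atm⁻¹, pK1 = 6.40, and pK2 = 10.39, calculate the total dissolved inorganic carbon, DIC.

DIC = 5.36 mmol/L

[CO2*] = KH · pCO2 = 10^(−1.41) × 1320×10^-6 = 5.135×10^-5 mol/L
α₀ = 1/(1 + K1/[H⁺] + K1K2/[H⁺]²) = 1/(1 + 10^+2.01 + 10^+0.03) = 0.009578
DIC = [CO2*]/α₀ = 5.135×10^-5 / 0.009578 = 5.36 mmol/L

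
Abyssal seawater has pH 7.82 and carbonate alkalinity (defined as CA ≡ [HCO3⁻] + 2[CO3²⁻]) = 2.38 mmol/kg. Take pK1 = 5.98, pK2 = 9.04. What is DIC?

DIC = 2.28 mmol/kg

CA = [HCO3⁻] + 2[CO3²⁻] = (α₁ + 2α₂)·DIC
At pH 7.82: [H⁺]/K1 = 10^-1.84 = 0.014454, K2/[H⁺] = 10^-1.22 = 0.060256
α₁ = 1/(1 + 0.014454 + 0.060256) = 1/1.0747 = 0.9305; α₂ = α₁·K2/[H⁺] = 0.05607
α₁ + 2α₂ = 1.0426
DIC = CA / (α₁ + 2α₂) = 2.38 / 1.0426 = 2.28 mmol/kg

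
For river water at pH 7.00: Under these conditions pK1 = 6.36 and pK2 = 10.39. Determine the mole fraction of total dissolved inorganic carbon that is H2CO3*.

α₀ = 0.186

α₀ = 1 / (1 + K1/[H⁺] + K1K2/[H⁺]²) = 1 / (1 + 10^+0.64 + 10^-2.75)
   = 1 / (1 + 4.3652 + 0.0017783) = 1/5.3669 = 0.1863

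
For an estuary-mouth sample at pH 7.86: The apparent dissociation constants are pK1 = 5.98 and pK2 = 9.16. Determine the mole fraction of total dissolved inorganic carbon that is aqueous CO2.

α₀ = 1 / (1 + K1/[H⁺] + K1K2/[H⁺]²) = 1 / (1 + 10^+1.88 + 10^+0.58)
   = 1 / (1 + 75.858 + 3.8019) = 1/80.660 = 0.01240

α₀ = 0.0124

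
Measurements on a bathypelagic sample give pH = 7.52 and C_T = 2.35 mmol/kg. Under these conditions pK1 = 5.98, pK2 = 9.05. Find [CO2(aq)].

[CO2*] = 0.0640 mmol/kg

α₀ = 1 / (1 + K1/[H⁺] + K1K2/[H⁺]²) = 1 / (1 + 10^+1.54 + 10^+0.01)
   = 1 / (1 + 34.674 + 1.0233) = 1/36.697 = 0.02725
[CO2*] = α₀ × DIC = 0.02725 × 2.35 = 0.0640 mmol/kg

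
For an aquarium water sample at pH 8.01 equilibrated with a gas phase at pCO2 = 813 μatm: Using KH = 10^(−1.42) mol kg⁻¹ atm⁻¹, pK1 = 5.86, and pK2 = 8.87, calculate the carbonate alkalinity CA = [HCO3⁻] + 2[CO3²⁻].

CA = 5.57 mmol/kg

[CO2*] = KH · pCO2 = 10^(−1.42) × 813×10^-6 = 3.091×10^-5 mol/kg
α₀ = 1/(1 + K1/[H⁺] + K1K2/[H⁺]²) = 1/(1 + 10^+2.15 + 10^+1.29) = 0.006182
DIC = [CO2*]/α₀ = 3.091×10^-5 / 0.006182 = 5.000 mmol/kg
CA = (α₁ + 2α₂)·DIC = (0.8733 + 2×0.1205) × 5.000 = 5.57 mmol/kg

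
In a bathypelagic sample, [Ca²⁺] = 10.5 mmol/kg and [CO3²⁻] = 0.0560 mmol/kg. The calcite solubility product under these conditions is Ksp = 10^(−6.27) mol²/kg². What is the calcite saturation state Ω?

Ω = 1.09

Ksp = 10^(−6.27) = 5.370×10^-7
Ω = [Ca²⁺][CO3²⁻]/Ksp = (10.5×10^-3)(0.0560×10^-3) / 5.370×10^-7 = 1.09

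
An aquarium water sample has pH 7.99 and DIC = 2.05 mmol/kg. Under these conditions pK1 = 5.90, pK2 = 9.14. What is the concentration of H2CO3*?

α₀ = 1 / (1 + K1/[H⁺] + K1K2/[H⁺]²) = 1 / (1 + 10^+2.09 + 10^+0.94)
   = 1 / (1 + 123.03 + 8.7096) = 1/132.74 = 0.007534
[CO2*] = α₀ × DIC = 0.007534 × 2.05 = 0.0154 mmol/kg = 15.4 μmol/kg

[CO2*] = 15.4 μmol/kg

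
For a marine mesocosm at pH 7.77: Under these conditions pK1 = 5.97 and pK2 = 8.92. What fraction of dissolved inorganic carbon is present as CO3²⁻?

α₂ = 1 / (1 + [H⁺]/K2 + [H⁺]²/(K1K2)) = 1 / (1 + 10^+1.15 + 10^-0.65)
   = 1 / (1 + 14.125 + 0.22387) = 1/15.349 = 0.06515

α₂ = 0.0651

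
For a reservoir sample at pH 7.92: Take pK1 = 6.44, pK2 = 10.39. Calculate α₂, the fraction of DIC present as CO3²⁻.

α₂ = 0.00327

α₂ = 1 / (1 + [H⁺]/K2 + [H⁺]²/(K1K2)) = 1 / (1 + 10^+2.47 + 10^+0.99)
   = 1 / (1 + 295.12 + 9.7724) = 1/305.89 = 0.003269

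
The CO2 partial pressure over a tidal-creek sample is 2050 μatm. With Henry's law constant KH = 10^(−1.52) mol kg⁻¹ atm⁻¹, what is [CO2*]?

KH = 10^(−1.52) = 3.020×10^-2 mol kg⁻¹ atm⁻¹
[CO2*] = KH · pCO2 = 3.020×10^-2 × 2050×10^-6 atm = 6.19×10^-5 mol/kg

[CO2*] = 61.9 μmol/kg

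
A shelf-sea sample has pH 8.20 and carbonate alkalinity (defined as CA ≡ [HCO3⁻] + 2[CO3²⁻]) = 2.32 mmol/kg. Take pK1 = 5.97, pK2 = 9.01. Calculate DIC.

CA = [HCO3⁻] + 2[CO3²⁻] = (α₁ + 2α₂)·DIC
At pH 8.20: [H⁺]/K1 = 10^-2.23 = 0.0058884, K2/[H⁺] = 10^-0.81 = 0.15488
α₁ = 1/(1 + 0.0058884 + 0.15488) = 1/1.1608 = 0.8615; α₂ = α₁·K2/[H⁺] = 0.1334
α₁ + 2α₂ = 1.1284
DIC = CA / (α₁ + 2α₂) = 2.32 / 1.1284 = 2.06 mmol/kg

DIC = 2.06 mmol/kg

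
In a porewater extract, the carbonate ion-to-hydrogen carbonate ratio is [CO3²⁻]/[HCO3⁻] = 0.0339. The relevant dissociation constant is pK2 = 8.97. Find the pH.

From K2 = [H⁺][CO3²⁻]/[HCO3⁻]:  pH = pK2 + log₁₀([CO3²⁻]/[HCO3⁻])
log₁₀(0.0339) = -1.470
pH = 8.97 + (-1.470) = 7.50

pH = 7.50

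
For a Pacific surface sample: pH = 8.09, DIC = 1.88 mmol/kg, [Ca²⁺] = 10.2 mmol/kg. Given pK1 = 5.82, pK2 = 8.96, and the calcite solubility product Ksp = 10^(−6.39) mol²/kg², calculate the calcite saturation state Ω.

α₂ = 1 / (1 + [H⁺]/K2 + [H⁺]²/(K1K2)) = 1 / (1 + 10^+0.87 + 10^-1.40)
   = 1 / (1 + 7.4131 + 0.039811) = 1/8.4529 = 0.1183
[CO3²⁻] = α₂ × DIC = 0.1183 × 1.88 = 0.2224 mmol/kg
Ksp = 10^(−6.39) = 4.074×10^-7
Ω = [Ca²⁺][CO3²⁻]/Ksp = (10.2×10^-3)(2.224×10^-4) / 4.074×10^-7 = 5.57

Ω = 5.57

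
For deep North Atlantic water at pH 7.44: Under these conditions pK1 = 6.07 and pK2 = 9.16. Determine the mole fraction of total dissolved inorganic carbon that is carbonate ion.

α₂ = 1 / (1 + [H⁺]/K2 + [H⁺]²/(K1K2)) = 1 / (1 + 10^+1.72 + 10^+0.35)
   = 1 / (1 + 52.481 + 2.2387) = 1/55.719 = 0.01795

α₂ = 0.0179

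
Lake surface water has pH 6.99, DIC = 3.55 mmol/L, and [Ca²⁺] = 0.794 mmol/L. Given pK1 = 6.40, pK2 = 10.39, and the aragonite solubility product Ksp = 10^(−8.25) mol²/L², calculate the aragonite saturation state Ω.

α₂ = 1 / (1 + [H⁺]/K2 + [H⁺]²/(K1K2)) = 1 / (1 + 10^+3.40 + 10^+2.81)
   = 1 / (1 + 2511.9 + 645.65) = 1/3158.5 = 0.0003166
[CO3²⁻] = α₂ × DIC = 0.0003166 × 3.55 = 0.001124 mmol/L = 1.124 μmol/L
Ksp = 10^(−8.25) = 5.623×10^-9
Ω = [Ca²⁺][CO3²⁻]/Ksp = (0.794×10^-3)(1.124×10^-6) / 5.623×10^-9 = 0.159

Ω = 0.159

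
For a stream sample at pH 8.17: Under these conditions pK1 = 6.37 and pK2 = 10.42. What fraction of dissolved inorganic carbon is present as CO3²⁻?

α₂ = 0.00551

α₂ = 1 / (1 + [H⁺]/K2 + [H⁺]²/(K1K2)) = 1 / (1 + 10^+2.25 + 10^+0.45)
   = 1 / (1 + 177.83 + 2.8184) = 1/181.65 = 0.005505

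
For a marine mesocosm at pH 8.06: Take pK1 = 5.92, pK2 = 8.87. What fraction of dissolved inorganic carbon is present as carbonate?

α₂ = 1 / (1 + [H⁺]/K2 + [H⁺]²/(K1K2)) = 1 / (1 + 10^+0.81 + 10^-1.33)
   = 1 / (1 + 6.4565 + 0.046774) = 1/7.5033 = 0.1333

α₂ = 0.133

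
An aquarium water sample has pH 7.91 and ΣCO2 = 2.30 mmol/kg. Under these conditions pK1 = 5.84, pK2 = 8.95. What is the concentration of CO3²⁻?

α₂ = 1 / (1 + [H⁺]/K2 + [H⁺]²/(K1K2)) = 1 / (1 + 10^+1.04 + 10^-1.03)
   = 1 / (1 + 10.965 + 0.093325) = 1/12.058 = 0.08293
[CO3²⁻] = α₂ × DIC = 0.08293 × 2.30 = 0.191 mmol/kg

[CO3²⁻] = 0.191 mmol/kg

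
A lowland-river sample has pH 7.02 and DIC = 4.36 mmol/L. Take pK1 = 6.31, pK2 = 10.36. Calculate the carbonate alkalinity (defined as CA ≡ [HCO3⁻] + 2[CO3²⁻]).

CA = 3.65 mmol/L

CA = [HCO3⁻] + 2[CO3²⁻] = (α₁ + 2α₂)·DIC
At pH 7.02: [H⁺]/K1 = 10^-0.71 = 0.19498, K2/[H⁺] = 10^-3.34 = 0.00045709
α₁ = 1/(1 + 0.19498 + 0.00045709) = 1/1.1954 = 0.8365; α₂ = α₁·K2/[H⁺] = 0.0003824
α₁ + 2α₂ = 0.8373
CA = 0.8373 × 4.36 = 3.65 mmol/L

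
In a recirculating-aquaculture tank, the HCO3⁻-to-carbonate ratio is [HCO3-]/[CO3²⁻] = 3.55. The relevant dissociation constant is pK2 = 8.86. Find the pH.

pH = 8.31

From K2 = [H⁺][CO3²⁻]/[HCO3-]:  pH = pK2 − log₁₀([HCO3-]/[CO3²⁻])
log₁₀(3.55) = +0.550
pH = 8.86 − (+0.550) = 8.31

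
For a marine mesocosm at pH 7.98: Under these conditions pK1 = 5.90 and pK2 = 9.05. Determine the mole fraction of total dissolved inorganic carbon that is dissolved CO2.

α₀ = 1 / (1 + K1/[H⁺] + K1K2/[H⁺]²) = 1 / (1 + 10^+2.08 + 10^+1.01)
   = 1 / (1 + 120.23 + 10.233) = 1/131.46 = 0.007607

α₀ = 0.00761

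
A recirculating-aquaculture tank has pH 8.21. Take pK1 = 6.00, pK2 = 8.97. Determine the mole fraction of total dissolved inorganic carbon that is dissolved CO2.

α₀ = 0.00523

α₀ = 1 / (1 + K1/[H⁺] + K1K2/[H⁺]²) = 1 / (1 + 10^+2.21 + 10^+1.45)
   = 1 / (1 + 162.18 + 28.184) = 1/191.36 = 0.005226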